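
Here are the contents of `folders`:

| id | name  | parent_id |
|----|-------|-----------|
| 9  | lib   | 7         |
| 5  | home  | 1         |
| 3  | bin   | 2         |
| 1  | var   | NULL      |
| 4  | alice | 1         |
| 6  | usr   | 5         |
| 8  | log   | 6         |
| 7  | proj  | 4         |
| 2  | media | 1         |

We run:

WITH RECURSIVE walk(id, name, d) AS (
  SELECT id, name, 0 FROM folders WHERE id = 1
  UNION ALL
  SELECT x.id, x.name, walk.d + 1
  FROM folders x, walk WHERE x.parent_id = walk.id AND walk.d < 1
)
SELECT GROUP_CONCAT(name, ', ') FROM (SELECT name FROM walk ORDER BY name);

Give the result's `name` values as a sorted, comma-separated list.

alice, home, media, var

Base: id=1 (var) at d 0.
Iteration 1: rows with parent_id in {1} -> media (id 2, d 1), alice (id 4, d 1), home (id 5, d 1).
Iteration 2: d < 1 fails for all current rows; recursion stops.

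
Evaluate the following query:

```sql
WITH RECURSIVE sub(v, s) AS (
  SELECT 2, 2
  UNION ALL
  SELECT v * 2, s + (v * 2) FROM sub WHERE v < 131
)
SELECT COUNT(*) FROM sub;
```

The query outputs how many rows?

8

Base: v=2, s=2.
Iteration 1: 2 < 131 holds -> v = 2 * 2 = 4, s = 2 + 4 = 6.
Iteration 2: 4 < 131 holds -> v = 4 * 2 = 8, s = 6 + 8 = 14.
Iteration 3: 8 < 131 holds -> v = 8 * 2 = 16, s = 14 + 16 = 30.
Iteration 4: 16 < 131 holds -> v = 16 * 2 = 32, s = 30 + 32 = 62.
Iteration 5: 32 < 131 holds -> v = 32 * 2 = 64, s = 62 + 64 = 126.
Iteration 6: 64 < 131 holds -> v = 64 * 2 = 128, s = 126 + 128 = 254.
Iteration 7: 128 < 131 holds -> v = 128 * 2 = 256, s = 254 + 256 = 510.
Iteration 8: 256 < 131 fails; recursion stops.
Total rows emitted: 8.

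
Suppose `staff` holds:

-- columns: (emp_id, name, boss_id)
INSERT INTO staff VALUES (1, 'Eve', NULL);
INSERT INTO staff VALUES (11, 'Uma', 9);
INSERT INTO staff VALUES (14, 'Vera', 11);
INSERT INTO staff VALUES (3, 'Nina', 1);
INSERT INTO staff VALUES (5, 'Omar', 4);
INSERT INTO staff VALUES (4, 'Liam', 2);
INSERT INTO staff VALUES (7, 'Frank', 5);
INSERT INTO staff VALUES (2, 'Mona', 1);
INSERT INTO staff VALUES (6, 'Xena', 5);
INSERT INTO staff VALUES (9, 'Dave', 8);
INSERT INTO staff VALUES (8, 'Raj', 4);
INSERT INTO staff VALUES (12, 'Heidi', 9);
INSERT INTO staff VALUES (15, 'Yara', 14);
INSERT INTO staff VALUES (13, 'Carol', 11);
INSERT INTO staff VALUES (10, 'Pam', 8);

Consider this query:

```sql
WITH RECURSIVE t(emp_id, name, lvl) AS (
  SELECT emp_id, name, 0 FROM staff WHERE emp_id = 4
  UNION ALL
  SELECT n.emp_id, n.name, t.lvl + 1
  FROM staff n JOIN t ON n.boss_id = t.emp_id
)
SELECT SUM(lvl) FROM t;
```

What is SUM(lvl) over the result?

29

Base: emp_id=4 (Liam) at lvl 0.
Iteration 1: rows with boss_id in {4} -> Omar (id 5, lvl 1), Raj (id 8, lvl 1).
Iteration 2: rows with boss_id in {5,8} -> Xena (id 6, lvl 2), Frank (id 7, lvl 2), Dave (id 9, lvl 2), Pam (id 10, lvl 2).
Iteration 3: rows with boss_id in {6,7,9,10} -> Uma (id 11, lvl 3), Heidi (id 12, lvl 3).
Iteration 4: rows with boss_id in {11,12} -> Carol (id 13, lvl 4), Vera (id 14, lvl 4).
Iteration 5: rows with boss_id in {13,14} -> Yara (id 15, lvl 5).
Iteration 6: no rows with boss_id in {15}; recursion stops.
SUM(lvl) = 0 + 1 + 1 + 2 + 2 + 2 + 2 + 3 + 3 + 4 + 4 + 5 = 29.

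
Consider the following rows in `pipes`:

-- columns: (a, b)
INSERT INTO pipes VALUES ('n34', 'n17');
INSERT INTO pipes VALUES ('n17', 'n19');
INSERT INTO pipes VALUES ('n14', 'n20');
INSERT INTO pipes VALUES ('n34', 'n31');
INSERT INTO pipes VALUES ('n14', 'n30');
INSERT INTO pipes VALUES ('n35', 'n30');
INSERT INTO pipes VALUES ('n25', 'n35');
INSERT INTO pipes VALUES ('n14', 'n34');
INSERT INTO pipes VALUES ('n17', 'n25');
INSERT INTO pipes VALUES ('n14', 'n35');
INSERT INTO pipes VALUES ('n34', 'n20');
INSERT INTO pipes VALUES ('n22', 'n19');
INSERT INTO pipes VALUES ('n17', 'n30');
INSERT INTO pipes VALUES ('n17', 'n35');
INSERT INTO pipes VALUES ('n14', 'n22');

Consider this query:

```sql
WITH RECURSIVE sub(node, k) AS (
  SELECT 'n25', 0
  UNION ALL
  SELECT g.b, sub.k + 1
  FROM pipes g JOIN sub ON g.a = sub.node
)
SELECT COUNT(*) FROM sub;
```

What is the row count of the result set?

3

Base: (n25, k=0).
Iteration 1: edges from {n25} -> (n35, k=1).
Iteration 2: edges from {n35} -> (n30, k=2).
Iteration 3: no outgoing edges from {n30}; recursion stops.
Total rows emitted: 3.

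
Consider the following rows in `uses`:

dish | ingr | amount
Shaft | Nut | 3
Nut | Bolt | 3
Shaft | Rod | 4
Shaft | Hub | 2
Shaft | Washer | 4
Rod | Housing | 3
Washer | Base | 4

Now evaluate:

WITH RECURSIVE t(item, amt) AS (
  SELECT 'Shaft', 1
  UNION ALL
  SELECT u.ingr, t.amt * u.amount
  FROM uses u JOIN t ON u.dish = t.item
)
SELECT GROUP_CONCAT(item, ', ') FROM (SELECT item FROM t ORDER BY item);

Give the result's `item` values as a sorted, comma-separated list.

Base, Bolt, Housing, Hub, Nut, Rod, Shaft, Washer

Base: (Shaft, amt=1).
Iteration 1: components of {Shaft} -> Hub = 1*2 = 2, Nut = 1*3 = 3, Rod = 1*4 = 4, Washer = 1*4 = 4.
Iteration 2: components of {Hub,Nut,Rod,Washer} -> Base = 4*4 = 16, Bolt = 3*3 = 9, Housing = 4*3 = 12.
Iteration 3: no further components; recursion stops.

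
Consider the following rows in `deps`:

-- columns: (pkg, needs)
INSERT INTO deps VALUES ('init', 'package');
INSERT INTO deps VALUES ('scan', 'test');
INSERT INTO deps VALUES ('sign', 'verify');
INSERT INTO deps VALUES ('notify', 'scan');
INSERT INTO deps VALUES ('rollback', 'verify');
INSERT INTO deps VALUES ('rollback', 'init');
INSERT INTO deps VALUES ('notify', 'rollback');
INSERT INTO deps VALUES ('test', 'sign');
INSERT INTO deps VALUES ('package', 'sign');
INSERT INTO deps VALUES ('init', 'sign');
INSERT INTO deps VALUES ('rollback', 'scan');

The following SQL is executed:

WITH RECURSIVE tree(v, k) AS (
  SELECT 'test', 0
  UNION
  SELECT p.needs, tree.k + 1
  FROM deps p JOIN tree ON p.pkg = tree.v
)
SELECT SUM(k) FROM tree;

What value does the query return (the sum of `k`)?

3

Base: (test, k=0).
Iteration 1: edges from {test} -> (sign, k=1).
Iteration 2: edges from {sign} -> (verify, k=2).
Iteration 3: no outgoing edges from {verify}; recursion stops.
SUM(k) = 0 + 1 + 2 = 3.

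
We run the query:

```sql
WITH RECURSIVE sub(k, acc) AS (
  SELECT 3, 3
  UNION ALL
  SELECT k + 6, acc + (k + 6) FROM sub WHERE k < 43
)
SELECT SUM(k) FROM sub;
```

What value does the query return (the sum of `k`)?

Base: k=3, acc=3.
Iteration 1: 3 < 43 holds -> k = 3 + 6 = 9, acc = 3 + 9 = 12.
Iteration 2: 9 < 43 holds -> k = 9 + 6 = 15, acc = 12 + 15 = 27.
Iteration 3: 15 < 43 holds -> k = 15 + 6 = 21, acc = 27 + 21 = 48.
Iteration 4: 21 < 43 holds -> k = 21 + 6 = 27, acc = 48 + 27 = 75.
Iteration 5: 27 < 43 holds -> k = 27 + 6 = 33, acc = 75 + 33 = 108.
Iteration 6: 33 < 43 holds -> k = 33 + 6 = 39, acc = 108 + 39 = 147.
Iteration 7: 39 < 43 holds -> k = 39 + 6 = 45, acc = 147 + 45 = 192.
Iteration 8: 45 < 43 fails; recursion stops.
SUM(k) = 3 + 9 + 15 + 21 + 27 + 33 + 39 + 45 = 192.

192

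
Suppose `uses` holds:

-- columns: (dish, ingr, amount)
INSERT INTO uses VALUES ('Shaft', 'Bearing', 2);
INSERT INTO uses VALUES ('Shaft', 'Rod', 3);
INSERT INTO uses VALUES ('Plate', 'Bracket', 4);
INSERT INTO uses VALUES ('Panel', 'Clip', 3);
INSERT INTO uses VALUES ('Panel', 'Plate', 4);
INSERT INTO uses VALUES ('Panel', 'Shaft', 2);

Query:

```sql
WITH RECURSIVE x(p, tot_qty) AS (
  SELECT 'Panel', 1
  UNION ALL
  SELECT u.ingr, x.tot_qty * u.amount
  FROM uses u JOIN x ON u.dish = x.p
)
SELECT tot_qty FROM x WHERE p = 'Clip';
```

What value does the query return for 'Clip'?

3

Base: (Panel, tot_qty=1).
Iteration 1: components of {Panel} -> Clip = 1*3 = 3, Plate = 1*4 = 4, Shaft = 1*2 = 2.
Iteration 2: components of {Clip,Plate,Shaft} -> Bearing = 2*2 = 4, Bracket = 4*4 = 16, Rod = 2*3 = 6.
Iteration 3: no further components; recursion stops.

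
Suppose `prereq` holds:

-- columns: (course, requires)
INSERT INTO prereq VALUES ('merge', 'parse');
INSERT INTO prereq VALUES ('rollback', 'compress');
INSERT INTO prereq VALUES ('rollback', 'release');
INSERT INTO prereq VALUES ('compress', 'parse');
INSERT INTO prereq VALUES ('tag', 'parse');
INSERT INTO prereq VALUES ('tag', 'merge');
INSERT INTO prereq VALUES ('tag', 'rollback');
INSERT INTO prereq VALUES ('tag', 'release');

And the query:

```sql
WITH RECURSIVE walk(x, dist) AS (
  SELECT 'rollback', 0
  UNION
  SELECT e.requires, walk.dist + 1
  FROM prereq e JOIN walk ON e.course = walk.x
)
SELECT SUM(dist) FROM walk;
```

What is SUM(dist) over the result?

4

Base: (rollback, dist=0).
Iteration 1: edges from {rollback} -> (compress, dist=1), (release, dist=1).
Iteration 2: edges from {compress,release} -> (parse, dist=2).
Iteration 3: no outgoing edges from {parse}; recursion stops.
SUM(dist) = 0 + 1 + 1 + 2 = 4.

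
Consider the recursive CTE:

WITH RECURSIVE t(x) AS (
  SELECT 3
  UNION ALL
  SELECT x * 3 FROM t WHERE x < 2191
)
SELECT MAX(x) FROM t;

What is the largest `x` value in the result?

Base: x=3.
Iteration 1: 3 < 2191 holds -> x = 3 * 3 = 9.
Iteration 2: 9 < 2191 holds -> x = 9 * 3 = 27.
Iteration 3: 27 < 2191 holds -> x = 27 * 3 = 81.
Iteration 4: 81 < 2191 holds -> x = 81 * 3 = 243.
Iteration 5: 243 < 2191 holds -> x = 243 * 3 = 729.
Iteration 6: 729 < 2191 holds -> x = 729 * 3 = 2187.
Iteration 7: 2187 < 2191 holds -> x = 2187 * 3 = 6561.
Iteration 8: 6561 < 2191 fails; recursion stops.
x values: 3, 9, 27, 81, 243, 729, 2187, 6561; the maximum is 6561.

6561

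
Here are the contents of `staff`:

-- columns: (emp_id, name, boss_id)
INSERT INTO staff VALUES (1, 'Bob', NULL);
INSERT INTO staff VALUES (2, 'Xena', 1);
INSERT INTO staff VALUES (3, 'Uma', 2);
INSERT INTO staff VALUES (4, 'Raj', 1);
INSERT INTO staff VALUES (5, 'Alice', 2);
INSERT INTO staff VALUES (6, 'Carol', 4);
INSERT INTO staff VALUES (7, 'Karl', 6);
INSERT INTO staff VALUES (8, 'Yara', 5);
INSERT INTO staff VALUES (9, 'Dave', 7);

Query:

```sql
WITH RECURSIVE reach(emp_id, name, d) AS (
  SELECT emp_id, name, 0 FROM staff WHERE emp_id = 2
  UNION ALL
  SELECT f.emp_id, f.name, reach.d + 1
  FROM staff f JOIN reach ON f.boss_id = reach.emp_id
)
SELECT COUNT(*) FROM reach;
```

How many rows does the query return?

4

Base: emp_id=2 (Xena) at d 0.
Iteration 1: rows with boss_id in {2} -> Uma (id 3, d 1), Alice (id 5, d 1).
Iteration 2: rows with boss_id in {3,5} -> Yara (id 8, d 2).
Iteration 3: no rows with boss_id in {8}; recursion stops.
Total rows emitted: 4.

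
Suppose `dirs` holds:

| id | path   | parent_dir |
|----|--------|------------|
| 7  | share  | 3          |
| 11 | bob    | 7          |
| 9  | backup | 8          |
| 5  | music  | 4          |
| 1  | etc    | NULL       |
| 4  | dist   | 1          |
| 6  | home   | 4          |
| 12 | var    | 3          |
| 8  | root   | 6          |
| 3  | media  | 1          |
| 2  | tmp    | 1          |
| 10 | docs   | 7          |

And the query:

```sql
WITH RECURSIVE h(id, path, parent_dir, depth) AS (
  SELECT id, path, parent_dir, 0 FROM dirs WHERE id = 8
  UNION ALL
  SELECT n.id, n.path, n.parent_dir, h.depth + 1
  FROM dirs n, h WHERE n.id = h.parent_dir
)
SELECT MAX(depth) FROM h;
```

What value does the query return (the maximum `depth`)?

3

Base: id=8 (root), parent_dir=6, depth 0.
Iteration 1: join on id=6 -> home (id 6, parent_dir=4, depth 1).
Iteration 2: join on id=4 -> dist (id 4, parent_dir=1, depth 2).
Iteration 3: join on id=1 -> etc (id 1, parent_dir=NULL, depth 3).
Iteration 4: parent_dir is NULL; no match; recursion stops.
depth values: 0, 1, 2, 3; the maximum is 3.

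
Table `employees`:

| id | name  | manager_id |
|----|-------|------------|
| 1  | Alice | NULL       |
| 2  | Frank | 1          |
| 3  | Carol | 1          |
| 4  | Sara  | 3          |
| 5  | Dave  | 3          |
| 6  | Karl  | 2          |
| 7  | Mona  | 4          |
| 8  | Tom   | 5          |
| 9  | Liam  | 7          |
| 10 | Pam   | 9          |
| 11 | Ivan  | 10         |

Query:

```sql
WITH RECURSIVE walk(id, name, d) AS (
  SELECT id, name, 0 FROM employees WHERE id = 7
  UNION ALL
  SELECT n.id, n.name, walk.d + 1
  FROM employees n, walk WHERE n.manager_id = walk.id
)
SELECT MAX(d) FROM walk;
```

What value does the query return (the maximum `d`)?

Base: id=7 (Mona) at d 0.
Iteration 1: rows with manager_id in {7} -> Liam (id 9, d 1).
Iteration 2: rows with manager_id in {9} -> Pam (id 10, d 2).
Iteration 3: rows with manager_id in {10} -> Ivan (id 11, d 3).
Iteration 4: no rows with manager_id in {11}; recursion stops.
d values: 0, 1, 2, 3; the maximum is 3.

3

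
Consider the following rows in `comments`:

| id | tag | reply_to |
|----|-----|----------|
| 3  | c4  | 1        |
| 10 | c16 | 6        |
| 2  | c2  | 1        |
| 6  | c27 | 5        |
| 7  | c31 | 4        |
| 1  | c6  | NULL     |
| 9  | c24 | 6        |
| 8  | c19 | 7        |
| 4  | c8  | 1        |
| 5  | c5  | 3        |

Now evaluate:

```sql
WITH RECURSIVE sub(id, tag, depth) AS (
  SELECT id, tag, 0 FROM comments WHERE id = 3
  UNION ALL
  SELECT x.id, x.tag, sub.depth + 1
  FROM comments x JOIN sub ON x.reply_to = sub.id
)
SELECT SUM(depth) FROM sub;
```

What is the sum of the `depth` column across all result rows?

Base: id=3 (c4) at depth 0.
Iteration 1: rows with reply_to in {3} -> c5 (id 5, depth 1).
Iteration 2: rows with reply_to in {5} -> c27 (id 6, depth 2).
Iteration 3: rows with reply_to in {6} -> c24 (id 9, depth 3), c16 (id 10, depth 3).
Iteration 4: no rows with reply_to in {9,10}; recursion stops.
SUM(depth) = 0 + 1 + 2 + 3 + 3 = 9.

9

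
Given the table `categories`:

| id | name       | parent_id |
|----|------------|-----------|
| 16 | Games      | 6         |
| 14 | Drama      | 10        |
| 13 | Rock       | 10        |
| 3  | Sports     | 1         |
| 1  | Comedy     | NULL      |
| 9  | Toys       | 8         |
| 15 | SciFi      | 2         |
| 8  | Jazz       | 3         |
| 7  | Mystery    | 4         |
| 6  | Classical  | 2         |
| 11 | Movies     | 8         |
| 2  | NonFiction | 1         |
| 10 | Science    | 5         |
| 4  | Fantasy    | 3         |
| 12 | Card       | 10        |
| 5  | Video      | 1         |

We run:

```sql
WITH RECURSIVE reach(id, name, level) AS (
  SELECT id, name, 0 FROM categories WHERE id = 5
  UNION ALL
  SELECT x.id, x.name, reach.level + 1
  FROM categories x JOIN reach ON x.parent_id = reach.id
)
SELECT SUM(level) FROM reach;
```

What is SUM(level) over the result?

7

Base: id=5 (Video) at level 0.
Iteration 1: rows with parent_id in {5} -> Science (id 10, level 1).
Iteration 2: rows with parent_id in {10} -> Card (id 12, level 2), Rock (id 13, level 2), Drama (id 14, level 2).
Iteration 3: no rows with parent_id in {12,13,14}; recursion stops.
SUM(level) = 0 + 1 + 2 + 2 + 2 = 7.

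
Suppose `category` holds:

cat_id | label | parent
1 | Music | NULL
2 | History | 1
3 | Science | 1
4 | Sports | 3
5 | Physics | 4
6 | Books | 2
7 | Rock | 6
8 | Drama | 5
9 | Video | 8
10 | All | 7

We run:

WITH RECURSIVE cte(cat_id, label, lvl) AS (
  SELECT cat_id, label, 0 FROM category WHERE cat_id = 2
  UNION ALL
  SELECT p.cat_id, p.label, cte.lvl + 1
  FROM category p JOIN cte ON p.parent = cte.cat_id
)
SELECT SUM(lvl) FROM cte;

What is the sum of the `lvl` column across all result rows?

Base: cat_id=2 (History) at lvl 0.
Iteration 1: rows with parent in {2} -> Books (id 6, lvl 1).
Iteration 2: rows with parent in {6} -> Rock (id 7, lvl 2).
Iteration 3: rows with parent in {7} -> All (id 10, lvl 3).
Iteration 4: no rows with parent in {10}; recursion stops.
SUM(lvl) = 0 + 1 + 2 + 3 = 6.

6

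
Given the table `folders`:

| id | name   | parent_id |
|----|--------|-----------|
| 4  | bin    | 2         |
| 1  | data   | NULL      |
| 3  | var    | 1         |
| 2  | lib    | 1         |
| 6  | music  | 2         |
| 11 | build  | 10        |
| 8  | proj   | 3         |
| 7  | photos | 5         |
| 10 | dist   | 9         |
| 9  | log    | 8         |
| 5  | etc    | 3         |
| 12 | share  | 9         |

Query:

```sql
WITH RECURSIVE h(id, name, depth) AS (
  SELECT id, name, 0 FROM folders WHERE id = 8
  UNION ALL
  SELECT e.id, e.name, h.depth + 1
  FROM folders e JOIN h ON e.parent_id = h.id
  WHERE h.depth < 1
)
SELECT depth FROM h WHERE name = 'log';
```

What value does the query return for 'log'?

1

Base: id=8 (proj) at depth 0.
Iteration 1: rows with parent_id in {8} -> log (id 9, depth 1).
Iteration 2: depth < 1 fails for all current rows; recursion stops.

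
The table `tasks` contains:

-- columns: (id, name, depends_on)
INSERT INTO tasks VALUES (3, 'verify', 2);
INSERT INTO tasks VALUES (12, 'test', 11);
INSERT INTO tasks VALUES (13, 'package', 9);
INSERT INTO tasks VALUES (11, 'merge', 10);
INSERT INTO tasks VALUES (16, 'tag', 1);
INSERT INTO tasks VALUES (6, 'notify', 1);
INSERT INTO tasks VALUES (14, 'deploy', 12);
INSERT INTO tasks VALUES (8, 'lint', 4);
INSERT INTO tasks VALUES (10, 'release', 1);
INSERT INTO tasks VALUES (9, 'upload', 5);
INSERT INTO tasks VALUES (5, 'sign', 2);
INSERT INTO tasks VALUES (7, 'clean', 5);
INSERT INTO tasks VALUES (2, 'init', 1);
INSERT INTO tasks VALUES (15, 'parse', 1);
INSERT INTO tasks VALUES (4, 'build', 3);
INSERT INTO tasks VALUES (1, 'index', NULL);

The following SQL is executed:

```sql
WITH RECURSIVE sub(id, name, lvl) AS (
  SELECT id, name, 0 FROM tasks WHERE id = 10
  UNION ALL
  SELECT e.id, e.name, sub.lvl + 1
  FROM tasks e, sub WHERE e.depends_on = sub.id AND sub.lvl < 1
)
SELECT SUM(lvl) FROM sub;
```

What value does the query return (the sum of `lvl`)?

1

Base: id=10 (release) at lvl 0.
Iteration 1: rows with depends_on in {10} -> merge (id 11, lvl 1).
Iteration 2: lvl < 1 fails for all current rows; recursion stops.
SUM(lvl) = 0 + 1 = 1.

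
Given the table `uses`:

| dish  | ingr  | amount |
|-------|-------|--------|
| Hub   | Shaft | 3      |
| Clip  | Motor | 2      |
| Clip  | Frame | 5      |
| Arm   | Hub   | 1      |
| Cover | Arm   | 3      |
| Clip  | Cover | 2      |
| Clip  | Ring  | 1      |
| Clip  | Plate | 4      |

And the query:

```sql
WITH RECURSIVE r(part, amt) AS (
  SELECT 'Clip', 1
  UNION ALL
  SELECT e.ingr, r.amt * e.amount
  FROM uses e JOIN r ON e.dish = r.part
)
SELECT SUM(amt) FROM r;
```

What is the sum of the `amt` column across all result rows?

45

Base: (Clip, amt=1).
Iteration 1: components of {Clip} -> Cover = 1*2 = 2, Frame = 1*5 = 5, Motor = 1*2 = 2, Plate = 1*4 = 4, Ring = 1*1 = 1.
Iteration 2: components of {Cover,Frame,Motor,Plate,Ring} -> Arm = 2*3 = 6.
Iteration 3: components of {Arm} -> Hub = 6*1 = 6.
Iteration 4: components of {Hub} -> Shaft = 6*3 = 18.
Iteration 5: no further components; recursion stops.
SUM(amt) = 1 + 2 + 5 + 4 + 1 + 2 + 6 + 6 + 18 = 45.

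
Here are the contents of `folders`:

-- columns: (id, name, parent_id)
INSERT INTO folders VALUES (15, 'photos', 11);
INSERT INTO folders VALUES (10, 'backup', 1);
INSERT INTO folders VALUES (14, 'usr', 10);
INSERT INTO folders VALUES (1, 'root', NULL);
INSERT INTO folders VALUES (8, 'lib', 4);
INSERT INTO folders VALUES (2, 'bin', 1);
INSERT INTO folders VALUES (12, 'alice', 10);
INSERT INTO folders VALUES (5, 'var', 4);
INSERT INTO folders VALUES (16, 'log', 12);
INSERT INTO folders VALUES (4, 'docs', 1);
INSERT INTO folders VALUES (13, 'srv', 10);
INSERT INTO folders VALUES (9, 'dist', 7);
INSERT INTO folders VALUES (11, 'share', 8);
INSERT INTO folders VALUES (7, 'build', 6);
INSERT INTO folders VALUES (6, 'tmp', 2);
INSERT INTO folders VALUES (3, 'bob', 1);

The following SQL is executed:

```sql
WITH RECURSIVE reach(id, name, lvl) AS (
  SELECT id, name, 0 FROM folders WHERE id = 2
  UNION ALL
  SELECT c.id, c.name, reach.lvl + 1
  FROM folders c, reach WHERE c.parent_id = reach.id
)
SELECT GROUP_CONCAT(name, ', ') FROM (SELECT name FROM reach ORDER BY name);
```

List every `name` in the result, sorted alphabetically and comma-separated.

Base: id=2 (bin) at lvl 0.
Iteration 1: rows with parent_id in {2} -> tmp (id 6, lvl 1).
Iteration 2: rows with parent_id in {6} -> build (id 7, lvl 2).
Iteration 3: rows with parent_id in {7} -> dist (id 9, lvl 3).
Iteration 4: no rows with parent_id in {9}; recursion stops.

bin, build, dist, tmp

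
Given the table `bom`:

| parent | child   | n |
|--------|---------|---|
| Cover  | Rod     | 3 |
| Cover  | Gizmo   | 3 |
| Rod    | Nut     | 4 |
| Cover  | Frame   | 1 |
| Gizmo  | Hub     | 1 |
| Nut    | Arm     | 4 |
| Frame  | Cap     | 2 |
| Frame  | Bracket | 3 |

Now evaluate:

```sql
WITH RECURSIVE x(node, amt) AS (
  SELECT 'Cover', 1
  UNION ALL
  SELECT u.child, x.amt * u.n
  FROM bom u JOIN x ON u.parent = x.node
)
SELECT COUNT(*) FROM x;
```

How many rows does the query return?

Base: (Cover, amt=1).
Iteration 1: components of {Cover} -> Frame = 1*1 = 1, Gizmo = 1*3 = 3, Rod = 1*3 = 3.
Iteration 2: components of {Frame,Gizmo,Rod} -> Bracket = 1*3 = 3, Cap = 1*2 = 2, Hub = 3*1 = 3, Nut = 3*4 = 12.
Iteration 3: components of {Bracket,Cap,Hub,Nut} -> Arm = 12*4 = 48.
Iteration 4: no further components; recursion stops.
Total rows emitted: 9.

9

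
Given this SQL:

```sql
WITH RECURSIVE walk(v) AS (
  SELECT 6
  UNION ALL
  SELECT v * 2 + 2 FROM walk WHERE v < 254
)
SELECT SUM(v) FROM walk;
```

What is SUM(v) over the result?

Base: v=6.
Iteration 1: 6 < 254 holds -> v = 6 * 2 + 2 = 14.
Iteration 2: 14 < 254 holds -> v = 14 * 2 + 2 = 30.
Iteration 3: 30 < 254 holds -> v = 30 * 2 + 2 = 62.
Iteration 4: 62 < 254 holds -> v = 62 * 2 + 2 = 126.
Iteration 5: 126 < 254 holds -> v = 126 * 2 + 2 = 254.
Iteration 6: 254 < 254 fails; recursion stops.
SUM(v) = 6 + 14 + 30 + 62 + 126 + 254 = 492.

492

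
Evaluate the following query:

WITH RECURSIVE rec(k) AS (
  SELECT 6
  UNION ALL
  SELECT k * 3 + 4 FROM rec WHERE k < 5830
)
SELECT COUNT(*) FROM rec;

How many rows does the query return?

7

Base: k=6.
Iteration 1: 6 < 5830 holds -> k = 6 * 3 + 4 = 22.
Iteration 2: 22 < 5830 holds -> k = 22 * 3 + 4 = 70.
Iteration 3: 70 < 5830 holds -> k = 70 * 3 + 4 = 214.
Iteration 4: 214 < 5830 holds -> k = 214 * 3 + 4 = 646.
Iteration 5: 646 < 5830 holds -> k = 646 * 3 + 4 = 1942.
Iteration 6: 1942 < 5830 holds -> k = 1942 * 3 + 4 = 5830.
Iteration 7: 5830 < 5830 fails; recursion stops.
Total rows emitted: 7.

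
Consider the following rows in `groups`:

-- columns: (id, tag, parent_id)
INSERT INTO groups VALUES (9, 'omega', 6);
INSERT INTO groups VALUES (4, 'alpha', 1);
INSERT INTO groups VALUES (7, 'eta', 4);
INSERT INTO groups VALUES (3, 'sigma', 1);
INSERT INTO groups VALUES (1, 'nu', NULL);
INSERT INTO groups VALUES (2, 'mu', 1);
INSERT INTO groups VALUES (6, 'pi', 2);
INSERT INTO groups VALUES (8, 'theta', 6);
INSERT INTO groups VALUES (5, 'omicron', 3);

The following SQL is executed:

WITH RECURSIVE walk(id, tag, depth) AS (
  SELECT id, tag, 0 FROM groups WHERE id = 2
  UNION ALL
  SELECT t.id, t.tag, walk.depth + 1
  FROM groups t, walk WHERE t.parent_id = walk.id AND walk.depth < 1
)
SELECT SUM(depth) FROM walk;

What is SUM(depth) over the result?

1

Base: id=2 (mu) at depth 0.
Iteration 1: rows with parent_id in {2} -> pi (id 6, depth 1).
Iteration 2: depth < 1 fails for all current rows; recursion stops.
SUM(depth) = 0 + 1 = 1.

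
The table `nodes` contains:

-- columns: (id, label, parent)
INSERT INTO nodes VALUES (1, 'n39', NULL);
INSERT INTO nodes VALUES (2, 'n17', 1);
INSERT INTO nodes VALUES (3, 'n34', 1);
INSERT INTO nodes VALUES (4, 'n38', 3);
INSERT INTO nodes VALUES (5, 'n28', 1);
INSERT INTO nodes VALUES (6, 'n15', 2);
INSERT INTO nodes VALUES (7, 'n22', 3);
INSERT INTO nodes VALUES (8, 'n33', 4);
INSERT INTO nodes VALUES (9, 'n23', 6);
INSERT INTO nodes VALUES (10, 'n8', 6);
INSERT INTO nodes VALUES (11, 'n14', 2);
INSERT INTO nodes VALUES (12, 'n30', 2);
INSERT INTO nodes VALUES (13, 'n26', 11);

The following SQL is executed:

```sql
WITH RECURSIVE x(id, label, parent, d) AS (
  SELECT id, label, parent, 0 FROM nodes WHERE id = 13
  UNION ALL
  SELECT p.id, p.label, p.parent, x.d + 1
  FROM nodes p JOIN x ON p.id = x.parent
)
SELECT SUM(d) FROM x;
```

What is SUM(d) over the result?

6

Base: id=13 (n26), parent=11, d 0.
Iteration 1: join on id=11 -> n14 (id 11, parent=2, d 1).
Iteration 2: join on id=2 -> n17 (id 2, parent=1, d 2).
Iteration 3: join on id=1 -> n39 (id 1, parent=NULL, d 3).
Iteration 4: parent is NULL; no match; recursion stops.
SUM(d) = 0 + 1 + 2 + 3 = 6.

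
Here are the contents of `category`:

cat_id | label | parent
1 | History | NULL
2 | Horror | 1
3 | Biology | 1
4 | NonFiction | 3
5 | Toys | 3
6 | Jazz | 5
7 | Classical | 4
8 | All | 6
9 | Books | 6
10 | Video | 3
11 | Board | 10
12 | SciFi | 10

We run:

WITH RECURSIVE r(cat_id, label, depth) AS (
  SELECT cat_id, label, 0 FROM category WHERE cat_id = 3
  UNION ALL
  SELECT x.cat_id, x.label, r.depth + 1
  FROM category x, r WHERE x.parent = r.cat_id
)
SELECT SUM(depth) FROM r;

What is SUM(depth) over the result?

17

Base: cat_id=3 (Biology) at depth 0.
Iteration 1: rows with parent in {3} -> NonFiction (id 4, depth 1), Toys (id 5, depth 1), Video (id 10, depth 1).
Iteration 2: rows with parent in {4,5,10} -> Jazz (id 6, depth 2), Classical (id 7, depth 2), Board (id 11, depth 2), SciFi (id 12, depth 2).
Iteration 3: rows with parent in {6,7,11,12} -> All (id 8, depth 3), Books (id 9, depth 3).
Iteration 4: no rows with parent in {8,9}; recursion stops.
SUM(depth) = 0 + 1 + 1 + 1 + 2 + 2 + 2 + 2 + 3 + 3 = 17.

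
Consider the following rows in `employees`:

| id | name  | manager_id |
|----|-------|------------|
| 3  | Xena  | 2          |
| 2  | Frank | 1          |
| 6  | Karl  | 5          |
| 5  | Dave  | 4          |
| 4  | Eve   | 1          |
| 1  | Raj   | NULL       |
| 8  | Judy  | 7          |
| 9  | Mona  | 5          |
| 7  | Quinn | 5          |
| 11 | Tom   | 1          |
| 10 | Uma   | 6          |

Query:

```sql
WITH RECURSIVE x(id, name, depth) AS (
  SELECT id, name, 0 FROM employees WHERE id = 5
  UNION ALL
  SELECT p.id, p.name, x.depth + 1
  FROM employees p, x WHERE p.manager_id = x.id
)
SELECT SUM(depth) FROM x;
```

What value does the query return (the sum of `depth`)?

Base: id=5 (Dave) at depth 0.
Iteration 1: rows with manager_id in {5} -> Karl (id 6, depth 1), Quinn (id 7, depth 1), Mona (id 9, depth 1).
Iteration 2: rows with manager_id in {6,7,9} -> Judy (id 8, depth 2), Uma (id 10, depth 2).
Iteration 3: no rows with manager_id in {8,10}; recursion stops.
SUM(depth) = 0 + 1 + 1 + 1 + 2 + 2 = 7.

7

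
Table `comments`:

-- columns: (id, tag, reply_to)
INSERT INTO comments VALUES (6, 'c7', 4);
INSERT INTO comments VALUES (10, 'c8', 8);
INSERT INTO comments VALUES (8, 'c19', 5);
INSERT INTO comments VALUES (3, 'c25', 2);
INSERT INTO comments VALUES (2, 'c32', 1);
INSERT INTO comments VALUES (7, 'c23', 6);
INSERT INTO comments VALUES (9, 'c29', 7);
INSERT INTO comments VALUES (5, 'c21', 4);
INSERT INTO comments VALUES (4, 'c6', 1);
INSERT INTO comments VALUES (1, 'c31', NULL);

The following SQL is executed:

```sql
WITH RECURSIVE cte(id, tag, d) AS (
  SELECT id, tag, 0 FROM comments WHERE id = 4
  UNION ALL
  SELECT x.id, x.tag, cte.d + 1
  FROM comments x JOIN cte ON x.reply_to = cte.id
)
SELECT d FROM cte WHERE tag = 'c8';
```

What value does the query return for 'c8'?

3

Base: id=4 (c6) at d 0.
Iteration 1: rows with reply_to in {4} -> c21 (id 5, d 1), c7 (id 6, d 1).
Iteration 2: rows with reply_to in {5,6} -> c23 (id 7, d 2), c19 (id 8, d 2).
Iteration 3: rows with reply_to in {7,8} -> c29 (id 9, d 3), c8 (id 10, d 3).
Iteration 4: no rows with reply_to in {9,10}; recursion stops.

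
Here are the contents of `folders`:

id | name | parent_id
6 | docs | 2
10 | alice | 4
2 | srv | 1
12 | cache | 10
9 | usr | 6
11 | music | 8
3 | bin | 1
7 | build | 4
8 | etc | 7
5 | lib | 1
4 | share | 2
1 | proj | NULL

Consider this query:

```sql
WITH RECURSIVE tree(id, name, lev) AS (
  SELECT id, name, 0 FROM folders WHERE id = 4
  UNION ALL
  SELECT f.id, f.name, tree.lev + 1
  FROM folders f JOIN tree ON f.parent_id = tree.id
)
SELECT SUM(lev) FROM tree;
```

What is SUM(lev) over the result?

Base: id=4 (share) at lev 0.
Iteration 1: rows with parent_id in {4} -> build (id 7, lev 1), alice (id 10, lev 1).
Iteration 2: rows with parent_id in {7,10} -> etc (id 8, lev 2), cache (id 12, lev 2).
Iteration 3: rows with parent_id in {8,12} -> music (id 11, lev 3).
Iteration 4: no rows with parent_id in {11}; recursion stops.
SUM(lev) = 0 + 1 + 1 + 2 + 2 + 3 = 9.

9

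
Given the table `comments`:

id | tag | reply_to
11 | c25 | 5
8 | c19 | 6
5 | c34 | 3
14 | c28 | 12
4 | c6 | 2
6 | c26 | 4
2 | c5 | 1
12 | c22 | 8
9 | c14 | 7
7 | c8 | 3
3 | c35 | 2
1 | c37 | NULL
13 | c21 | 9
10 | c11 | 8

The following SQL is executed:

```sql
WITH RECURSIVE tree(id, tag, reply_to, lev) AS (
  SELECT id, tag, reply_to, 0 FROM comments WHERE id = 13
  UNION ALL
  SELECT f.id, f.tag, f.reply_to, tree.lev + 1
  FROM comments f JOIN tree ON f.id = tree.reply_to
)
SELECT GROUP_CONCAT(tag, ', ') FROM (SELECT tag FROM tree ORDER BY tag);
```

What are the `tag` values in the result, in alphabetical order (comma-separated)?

Base: id=13 (c21), reply_to=9, lev 0.
Iteration 1: join on id=9 -> c14 (id 9, reply_to=7, lev 1).
Iteration 2: join on id=7 -> c8 (id 7, reply_to=3, lev 2).
Iteration 3: join on id=3 -> c35 (id 3, reply_to=2, lev 3).
Iteration 4: join on id=2 -> c5 (id 2, reply_to=1, lev 4).
Iteration 5: join on id=1 -> c37 (id 1, reply_to=NULL, lev 5).
Iteration 6: reply_to is NULL; no match; recursion stops.

c14, c21, c35, c37, c5, c8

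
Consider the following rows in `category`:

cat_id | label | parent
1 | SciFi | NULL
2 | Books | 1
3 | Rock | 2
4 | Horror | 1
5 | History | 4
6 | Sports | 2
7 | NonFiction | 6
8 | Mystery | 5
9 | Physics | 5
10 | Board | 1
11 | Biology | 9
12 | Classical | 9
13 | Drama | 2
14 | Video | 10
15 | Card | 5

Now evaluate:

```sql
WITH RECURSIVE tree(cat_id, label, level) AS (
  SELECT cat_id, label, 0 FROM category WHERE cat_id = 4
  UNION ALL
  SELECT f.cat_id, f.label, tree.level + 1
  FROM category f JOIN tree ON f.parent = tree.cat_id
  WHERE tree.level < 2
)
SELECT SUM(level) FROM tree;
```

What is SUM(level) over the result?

7

Base: cat_id=4 (Horror) at level 0.
Iteration 1: rows with parent in {4} -> History (id 5, level 1).
Iteration 2: rows with parent in {5} -> Mystery (id 8, level 2), Physics (id 9, level 2), Card (id 15, level 2).
Iteration 3: level < 2 fails for all current rows; recursion stops.
SUM(level) = 0 + 1 + 2 + 2 + 2 = 7.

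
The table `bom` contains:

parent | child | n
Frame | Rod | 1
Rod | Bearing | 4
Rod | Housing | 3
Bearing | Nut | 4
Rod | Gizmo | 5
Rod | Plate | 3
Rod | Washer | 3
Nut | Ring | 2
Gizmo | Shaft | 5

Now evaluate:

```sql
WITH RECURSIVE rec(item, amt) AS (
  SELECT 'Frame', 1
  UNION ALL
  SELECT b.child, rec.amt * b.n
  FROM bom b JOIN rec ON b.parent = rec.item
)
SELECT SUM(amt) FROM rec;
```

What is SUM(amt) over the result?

Base: (Frame, amt=1).
Iteration 1: components of {Frame} -> Rod = 1*1 = 1.
Iteration 2: components of {Rod} -> Bearing = 1*4 = 4, Gizmo = 1*5 = 5, Housing = 1*3 = 3, Plate = 1*3 = 3, Washer = 1*3 = 3.
Iteration 3: components of {Bearing,Gizmo,Housing,Plate,Washer} -> Nut = 4*4 = 16, Shaft = 5*5 = 25.
Iteration 4: components of {Nut,Shaft} -> Ring = 16*2 = 32.
Iteration 5: no further components; recursion stops.
SUM(amt) = 1 + 1 + 4 + 3 + 5 + 3 + 3 + 16 + 25 + 32 = 93.

93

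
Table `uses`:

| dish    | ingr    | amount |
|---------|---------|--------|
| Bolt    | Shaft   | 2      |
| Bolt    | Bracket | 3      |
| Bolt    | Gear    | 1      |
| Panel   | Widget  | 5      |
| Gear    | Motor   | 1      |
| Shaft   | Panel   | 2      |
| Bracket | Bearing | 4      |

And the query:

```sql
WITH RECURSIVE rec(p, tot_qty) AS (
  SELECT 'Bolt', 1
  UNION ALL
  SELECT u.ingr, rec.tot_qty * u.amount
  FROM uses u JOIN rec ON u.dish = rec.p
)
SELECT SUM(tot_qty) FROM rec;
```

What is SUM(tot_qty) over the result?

44

Base: (Bolt, tot_qty=1).
Iteration 1: components of {Bolt} -> Bracket = 1*3 = 3, Gear = 1*1 = 1, Shaft = 1*2 = 2.
Iteration 2: components of {Bracket,Gear,Shaft} -> Bearing = 3*4 = 12, Motor = 1*1 = 1, Panel = 2*2 = 4.
Iteration 3: components of {Bearing,Motor,Panel} -> Widget = 4*5 = 20.
Iteration 4: no further components; recursion stops.
SUM(tot_qty) = 1 + 3 + 2 + 1 + 12 + 4 + 1 + 20 = 44.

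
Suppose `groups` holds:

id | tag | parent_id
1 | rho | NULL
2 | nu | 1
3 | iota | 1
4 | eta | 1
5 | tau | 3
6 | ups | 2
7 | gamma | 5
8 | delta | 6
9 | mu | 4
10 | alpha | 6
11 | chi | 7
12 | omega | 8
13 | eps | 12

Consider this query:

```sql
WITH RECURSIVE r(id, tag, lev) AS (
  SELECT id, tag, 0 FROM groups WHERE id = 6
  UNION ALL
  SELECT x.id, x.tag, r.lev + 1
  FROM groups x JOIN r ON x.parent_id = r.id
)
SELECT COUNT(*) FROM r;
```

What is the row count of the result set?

5

Base: id=6 (ups) at lev 0.
Iteration 1: rows with parent_id in {6} -> delta (id 8, lev 1), alpha (id 10, lev 1).
Iteration 2: rows with parent_id in {8,10} -> omega (id 12, lev 2).
Iteration 3: rows with parent_id in {12} -> eps (id 13, lev 3).
Iteration 4: no rows with parent_id in {13}; recursion stops.
Total rows emitted: 5.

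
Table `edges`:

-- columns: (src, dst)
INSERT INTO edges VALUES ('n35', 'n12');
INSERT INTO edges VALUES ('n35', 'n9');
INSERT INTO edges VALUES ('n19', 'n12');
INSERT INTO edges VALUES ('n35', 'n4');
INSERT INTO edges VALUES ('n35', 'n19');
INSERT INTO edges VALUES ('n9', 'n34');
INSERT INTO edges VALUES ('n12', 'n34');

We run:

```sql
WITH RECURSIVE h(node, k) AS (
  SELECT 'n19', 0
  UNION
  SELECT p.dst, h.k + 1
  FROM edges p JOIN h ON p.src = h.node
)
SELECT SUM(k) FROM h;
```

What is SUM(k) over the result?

Base: (n19, k=0).
Iteration 1: edges from {n19} -> (n12, k=1).
Iteration 2: edges from {n12} -> (n34, k=2).
Iteration 3: no outgoing edges from {n34}; recursion stops.
SUM(k) = 0 + 1 + 2 = 3.

3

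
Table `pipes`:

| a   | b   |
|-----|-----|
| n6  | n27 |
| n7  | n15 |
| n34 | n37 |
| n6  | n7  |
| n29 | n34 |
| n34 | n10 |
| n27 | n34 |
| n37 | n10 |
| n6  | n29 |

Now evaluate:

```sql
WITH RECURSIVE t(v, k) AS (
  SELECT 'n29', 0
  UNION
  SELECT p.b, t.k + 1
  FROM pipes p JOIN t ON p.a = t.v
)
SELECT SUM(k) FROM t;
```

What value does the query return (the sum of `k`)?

Base: (n29, k=0).
Iteration 1: edges from {n29} -> (n34, k=1).
Iteration 2: edges from {n34} -> (n10, k=2), (n37, k=2).
Iteration 3: edges from {n10,n37} -> (n10, k=3).
Iteration 4: no outgoing edges from {n10}; recursion stops.
SUM(k) = 0 + 1 + 2 + 2 + 3 = 8.

8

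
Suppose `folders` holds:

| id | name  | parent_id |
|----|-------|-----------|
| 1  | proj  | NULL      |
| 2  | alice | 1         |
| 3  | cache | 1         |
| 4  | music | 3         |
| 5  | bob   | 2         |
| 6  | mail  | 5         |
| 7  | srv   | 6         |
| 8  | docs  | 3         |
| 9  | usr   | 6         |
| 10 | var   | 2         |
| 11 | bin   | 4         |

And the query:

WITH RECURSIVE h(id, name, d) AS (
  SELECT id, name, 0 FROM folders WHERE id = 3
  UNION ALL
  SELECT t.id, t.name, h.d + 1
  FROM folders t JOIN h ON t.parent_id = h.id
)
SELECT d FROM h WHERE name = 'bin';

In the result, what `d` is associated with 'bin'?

2

Base: id=3 (cache) at d 0.
Iteration 1: rows with parent_id in {3} -> music (id 4, d 1), docs (id 8, d 1).
Iteration 2: rows with parent_id in {4,8} -> bin (id 11, d 2).
Iteration 3: no rows with parent_id in {11}; recursion stops.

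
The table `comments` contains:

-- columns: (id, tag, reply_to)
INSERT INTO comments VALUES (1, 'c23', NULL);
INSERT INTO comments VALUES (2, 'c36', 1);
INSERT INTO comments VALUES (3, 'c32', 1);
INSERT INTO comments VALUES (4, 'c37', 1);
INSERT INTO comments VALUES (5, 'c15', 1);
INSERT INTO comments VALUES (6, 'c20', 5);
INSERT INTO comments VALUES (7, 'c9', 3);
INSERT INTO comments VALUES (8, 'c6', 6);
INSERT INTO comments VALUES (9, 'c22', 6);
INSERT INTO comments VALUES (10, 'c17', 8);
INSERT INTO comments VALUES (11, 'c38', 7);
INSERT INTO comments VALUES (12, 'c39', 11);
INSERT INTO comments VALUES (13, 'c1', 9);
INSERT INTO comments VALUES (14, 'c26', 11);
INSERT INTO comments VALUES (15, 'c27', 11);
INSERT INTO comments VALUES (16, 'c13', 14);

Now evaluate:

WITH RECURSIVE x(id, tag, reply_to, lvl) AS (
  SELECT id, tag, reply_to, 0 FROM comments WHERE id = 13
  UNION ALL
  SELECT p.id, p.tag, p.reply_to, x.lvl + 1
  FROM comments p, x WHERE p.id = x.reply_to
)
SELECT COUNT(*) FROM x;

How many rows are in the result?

5

Base: id=13 (c1), reply_to=9, lvl 0.
Iteration 1: join on id=9 -> c22 (id 9, reply_to=6, lvl 1).
Iteration 2: join on id=6 -> c20 (id 6, reply_to=5, lvl 2).
Iteration 3: join on id=5 -> c15 (id 5, reply_to=1, lvl 3).
Iteration 4: join on id=1 -> c23 (id 1, reply_to=NULL, lvl 4).
Iteration 5: reply_to is NULL; no match; recursion stops.
Total rows emitted: 5.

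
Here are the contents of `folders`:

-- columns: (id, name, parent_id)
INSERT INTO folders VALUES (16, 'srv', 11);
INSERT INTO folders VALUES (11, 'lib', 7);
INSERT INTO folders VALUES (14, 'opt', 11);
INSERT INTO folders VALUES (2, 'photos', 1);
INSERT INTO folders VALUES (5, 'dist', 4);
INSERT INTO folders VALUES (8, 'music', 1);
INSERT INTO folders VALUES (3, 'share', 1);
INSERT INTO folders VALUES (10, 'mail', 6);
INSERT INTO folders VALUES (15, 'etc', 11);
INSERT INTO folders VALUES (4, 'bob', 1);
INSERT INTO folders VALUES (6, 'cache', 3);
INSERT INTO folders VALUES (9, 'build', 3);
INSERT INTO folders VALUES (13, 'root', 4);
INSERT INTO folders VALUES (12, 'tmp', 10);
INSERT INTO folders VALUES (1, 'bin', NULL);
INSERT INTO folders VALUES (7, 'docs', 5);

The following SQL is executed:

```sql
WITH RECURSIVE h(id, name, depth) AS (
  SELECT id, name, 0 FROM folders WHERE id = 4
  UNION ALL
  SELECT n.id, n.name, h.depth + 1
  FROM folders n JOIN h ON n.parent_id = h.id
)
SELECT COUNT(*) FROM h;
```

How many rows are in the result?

8

Base: id=4 (bob) at depth 0.
Iteration 1: rows with parent_id in {4} -> dist (id 5, depth 1), root (id 13, depth 1).
Iteration 2: rows with parent_id in {5,13} -> docs (id 7, depth 2).
Iteration 3: rows with parent_id in {7} -> lib (id 11, depth 3).
Iteration 4: rows with parent_id in {11} -> opt (id 14, depth 4), etc (id 15, depth 4), srv (id 16, depth 4).
Iteration 5: no rows with parent_id in {14,15,16}; recursion stops.
Total rows emitted: 8.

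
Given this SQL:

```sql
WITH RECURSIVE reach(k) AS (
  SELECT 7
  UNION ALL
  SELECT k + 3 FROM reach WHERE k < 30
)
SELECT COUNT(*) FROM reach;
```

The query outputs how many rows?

Base: k=7.
Iteration 1: 7 < 30 holds -> k = 7 + 3 = 10.
Iteration 2: 10 < 30 holds -> k = 10 + 3 = 13.
Iteration 3: 13 < 30 holds -> k = 13 + 3 = 16.
Iteration 4: 16 < 30 holds -> k = 16 + 3 = 19.
Iteration 5: 19 < 30 holds -> k = 19 + 3 = 22.
Iteration 6: 22 < 30 holds -> k = 22 + 3 = 25.
Iteration 7: 25 < 30 holds -> k = 25 + 3 = 28.
Iteration 8: 28 < 30 holds -> k = 28 + 3 = 31.
Iteration 9: 31 < 30 fails; recursion stops.
Total rows emitted: 9.

9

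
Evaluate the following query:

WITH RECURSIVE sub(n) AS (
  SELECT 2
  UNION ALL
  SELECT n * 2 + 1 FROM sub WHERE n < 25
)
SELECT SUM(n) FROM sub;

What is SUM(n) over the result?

Base: n=2.
Iteration 1: 2 < 25 holds -> n = 2 * 2 + 1 = 5.
Iteration 2: 5 < 25 holds -> n = 5 * 2 + 1 = 11.
Iteration 3: 11 < 25 holds -> n = 11 * 2 + 1 = 23.
Iteration 4: 23 < 25 holds -> n = 23 * 2 + 1 = 47.
Iteration 5: 47 < 25 fails; recursion stops.
SUM(n) = 2 + 5 + 11 + 23 + 47 = 88.

88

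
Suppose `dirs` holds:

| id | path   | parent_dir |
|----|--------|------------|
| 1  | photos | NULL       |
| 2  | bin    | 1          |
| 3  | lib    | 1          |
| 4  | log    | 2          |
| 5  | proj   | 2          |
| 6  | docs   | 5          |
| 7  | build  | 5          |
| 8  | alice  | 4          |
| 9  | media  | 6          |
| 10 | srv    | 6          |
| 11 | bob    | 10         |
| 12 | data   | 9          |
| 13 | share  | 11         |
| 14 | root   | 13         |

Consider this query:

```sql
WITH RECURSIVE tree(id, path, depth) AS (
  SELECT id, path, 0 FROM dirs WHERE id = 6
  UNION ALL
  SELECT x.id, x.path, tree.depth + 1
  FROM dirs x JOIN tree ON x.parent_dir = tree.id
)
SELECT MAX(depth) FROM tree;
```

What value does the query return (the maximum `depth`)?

Base: id=6 (docs) at depth 0.
Iteration 1: rows with parent_dir in {6} -> media (id 9, depth 1), srv (id 10, depth 1).
Iteration 2: rows with parent_dir in {9,10} -> bob (id 11, depth 2), data (id 12, depth 2).
Iteration 3: rows with parent_dir in {11,12} -> share (id 13, depth 3).
Iteration 4: rows with parent_dir in {13} -> root (id 14, depth 4).
Iteration 5: no rows with parent_dir in {14}; recursion stops.
depth values: 0, 1, 1, 2, 2, 3, 4; the maximum is 4.

4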